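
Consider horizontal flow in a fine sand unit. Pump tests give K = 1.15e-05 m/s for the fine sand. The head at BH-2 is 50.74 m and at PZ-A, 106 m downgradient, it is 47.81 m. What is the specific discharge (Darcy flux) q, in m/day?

0.0275

Convert K: 1.15e-05 m/s × 86400 = 0.9936 m/day.
Hydraulic gradient i = (50.74 − 47.81) / 106 = 2.93 / 106 = 0.02764.
Specific discharge q = K · i = 0.9936 × 0.02764 = 0.02746 m/day.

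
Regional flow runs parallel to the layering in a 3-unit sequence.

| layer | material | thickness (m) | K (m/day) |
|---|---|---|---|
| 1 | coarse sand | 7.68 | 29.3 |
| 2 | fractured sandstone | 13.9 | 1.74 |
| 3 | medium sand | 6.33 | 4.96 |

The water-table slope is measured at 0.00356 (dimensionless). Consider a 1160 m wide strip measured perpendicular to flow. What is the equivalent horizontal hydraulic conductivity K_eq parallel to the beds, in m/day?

10.1

Flow is parallel to layering, so each bed carries its own Darcy discharge and the transmissivities add.
Σ(K_i·b_i) = 29.3×7.68 + 1.74×13.9 + 4.96×6.33 = 280.6 m²/day.
Total thickness b = 27.91 m, so K_eq = Σ(K_i·b_i)/b = 10.05 m/day.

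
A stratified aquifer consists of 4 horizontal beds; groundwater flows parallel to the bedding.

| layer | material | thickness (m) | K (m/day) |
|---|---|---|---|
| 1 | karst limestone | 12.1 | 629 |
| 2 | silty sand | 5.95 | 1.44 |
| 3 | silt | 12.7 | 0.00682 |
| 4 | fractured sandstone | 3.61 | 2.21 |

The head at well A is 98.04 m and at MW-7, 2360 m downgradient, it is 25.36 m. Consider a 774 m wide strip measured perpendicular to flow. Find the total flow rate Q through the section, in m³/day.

182000

Flow is parallel to layering, so each bed carries its own Darcy discharge and the transmissivities add.
Σ(K_i·b_i) = 629×12.1 + 1.44×5.95 + 0.00682×12.7 + 2.21×3.61 = 7628 m²/day.
Hydraulic gradient i = (98.04 − 25.36) / 2360 = 72.68 / 2360 = 0.03080.
Q = Σ(K_i·b_i) · W · i = 7628 × 774 × 0.03080 = 1.818e+05 m³/day.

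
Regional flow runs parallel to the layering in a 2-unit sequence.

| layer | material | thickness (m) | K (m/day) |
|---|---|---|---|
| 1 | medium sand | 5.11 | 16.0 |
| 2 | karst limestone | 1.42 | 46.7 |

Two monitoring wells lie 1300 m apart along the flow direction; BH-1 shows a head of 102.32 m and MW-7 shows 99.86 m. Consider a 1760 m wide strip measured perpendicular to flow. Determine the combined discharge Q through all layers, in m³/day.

Flow is parallel to layering, so each bed carries its own Darcy discharge and the transmissivities add.
Σ(K_i·b_i) = 16.0×5.11 + 46.7×1.42 = 148.1 m²/day.
Hydraulic gradient i = (102.32 − 99.86) / 1300 = 2.46 / 1300 = 0.001892.
Q = Σ(K_i·b_i) · W · i = 148.1 × 1760 × 0.001892 = 493.2 m³/day.

493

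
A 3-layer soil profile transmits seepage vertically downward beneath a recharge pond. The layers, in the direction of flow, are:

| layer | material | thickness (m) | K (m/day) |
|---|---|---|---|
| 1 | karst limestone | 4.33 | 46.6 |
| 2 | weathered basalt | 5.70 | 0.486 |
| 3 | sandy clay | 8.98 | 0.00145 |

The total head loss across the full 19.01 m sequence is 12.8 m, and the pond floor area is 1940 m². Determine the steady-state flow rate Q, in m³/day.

Flow is perpendicular to layering, so the layers act in series and the equivalent K is the thickness-weighted harmonic mean.
Total thickness L = 4.33 + 5.70 + 8.98 = 19.01 m.
Σ(b_i/K_i) = 4.33/46.6 + 5.70/0.486 + 8.98/0.00145 = 6205 d.
K_eq = L / Σ(b_i/K_i) = 19.01 / 6205 = 0.003064 m/day.
Q = K_eq · A · (Δh/L) = 0.003064 × 1940 × (12.8/19.01) = 4.002 m³/day.

4.00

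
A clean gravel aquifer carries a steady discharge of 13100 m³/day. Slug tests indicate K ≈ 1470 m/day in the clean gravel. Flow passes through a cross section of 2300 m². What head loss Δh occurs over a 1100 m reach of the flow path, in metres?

4.26

From Q = K·A·i, i = Q / (K·A) = 13100 / (1470 × 2300) = 0.003875.
Head loss Δh = i · L = 0.003875 × 1100 = 4.262 m.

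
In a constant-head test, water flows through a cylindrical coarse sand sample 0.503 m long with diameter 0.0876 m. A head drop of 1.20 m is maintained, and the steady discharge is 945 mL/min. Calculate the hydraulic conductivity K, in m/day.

Cross-sectional area A = π·(d/2)² = π × (0.0876/2)² = 0.006027 m².
Convert discharge: 945 mL/min = 1.575e-05 m³/s.
Darcy's law rearranged: K = Q·L / (A·Δh) = 1.575e-05 × 0.503 / (0.006027 × 1.20) = 0.001095 m/s = 94.64 m/day.

94.6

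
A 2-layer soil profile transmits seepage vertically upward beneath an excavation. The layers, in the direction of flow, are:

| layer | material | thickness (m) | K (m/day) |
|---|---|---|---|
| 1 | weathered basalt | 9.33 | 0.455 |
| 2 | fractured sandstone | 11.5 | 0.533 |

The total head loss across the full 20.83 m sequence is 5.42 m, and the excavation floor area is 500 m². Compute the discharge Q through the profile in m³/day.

64.4

Flow is perpendicular to layering, so the layers act in series and the equivalent K is the thickness-weighted harmonic mean.
Total thickness L = 9.33 + 11.5 = 20.83 m.
Σ(b_i/K_i) = 9.33/0.455 + 11.5/0.533 = 42.08 d.
K_eq = L / Σ(b_i/K_i) = 20.83 / 42.08 = 0.4950 m/day.
Q = K_eq · A · (Δh/L) = 0.4950 × 500 × (5.42/20.83) = 64.40 m³/day.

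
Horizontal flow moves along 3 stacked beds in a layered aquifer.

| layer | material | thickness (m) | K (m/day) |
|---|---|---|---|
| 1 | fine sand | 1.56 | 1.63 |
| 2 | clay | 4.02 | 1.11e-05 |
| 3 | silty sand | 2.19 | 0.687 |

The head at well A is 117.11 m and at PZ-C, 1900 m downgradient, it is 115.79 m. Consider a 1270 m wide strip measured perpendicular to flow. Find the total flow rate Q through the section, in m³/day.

3.57

Flow is parallel to layering, so each bed carries its own Darcy discharge and the transmissivities add.
Σ(K_i·b_i) = 1.63×1.56 + 1.11e-05×4.02 + 0.687×2.19 = 4.047 m²/day.
Hydraulic gradient i = (117.11 − 115.79) / 1900 = 1.32 / 1900 = 0.0006947.
Q = Σ(K_i·b_i) · W · i = 4.047 × 1270 × 0.0006947 = 3.571 m³/day.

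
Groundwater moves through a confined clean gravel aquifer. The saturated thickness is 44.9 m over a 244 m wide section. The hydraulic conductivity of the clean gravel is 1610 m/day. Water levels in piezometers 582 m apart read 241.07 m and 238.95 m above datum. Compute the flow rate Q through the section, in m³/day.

Cross-sectional area A = 244 × 44.9 = 10956 m².
Hydraulic gradient i = (241.07 − 238.95) / 582 = 2.12 / 582 = 0.003643.
Darcy's law: Q = K · A · i = 1610 × 10956 × 0.003643 = 64250 m³/day.

64300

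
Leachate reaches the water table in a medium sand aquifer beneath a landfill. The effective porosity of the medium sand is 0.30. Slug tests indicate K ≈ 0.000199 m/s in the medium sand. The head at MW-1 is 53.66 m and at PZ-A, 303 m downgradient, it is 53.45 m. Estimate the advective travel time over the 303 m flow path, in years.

20.9

Convert K: 0.000199 m/s × 86400 = 17.19 m/day.
Hydraulic gradient i = (53.66 − 53.45) / 303 = 0.21 / 303 = 0.0006931.
Darcy flux q = K · i = 17.19 × 0.0006931 = 0.01192 m/day.
Seepage velocity v = q / n_e = 0.01192 / 0.30 = 0.03972 m/day.
Travel time t = L / v = 303 / 0.03972 = 7628 days = 20.88 years.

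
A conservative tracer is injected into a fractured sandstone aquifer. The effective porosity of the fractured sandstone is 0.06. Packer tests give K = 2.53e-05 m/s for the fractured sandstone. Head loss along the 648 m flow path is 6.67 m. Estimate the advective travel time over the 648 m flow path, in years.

Convert K: 2.53e-05 m/s × 86400 = 2.186 m/day.
Hydraulic gradient i = Δh / L = 6.67 / 648 = 0.01029.
Darcy flux q = K · i = 2.186 × 0.01029 = 0.02250 m/day.
Seepage velocity v = q / n_e = 0.02250 / 0.06 = 0.3750 m/day.
Travel time t = L / v = 648 / 0.3750 = 1728 days = 4.731 years.

4.73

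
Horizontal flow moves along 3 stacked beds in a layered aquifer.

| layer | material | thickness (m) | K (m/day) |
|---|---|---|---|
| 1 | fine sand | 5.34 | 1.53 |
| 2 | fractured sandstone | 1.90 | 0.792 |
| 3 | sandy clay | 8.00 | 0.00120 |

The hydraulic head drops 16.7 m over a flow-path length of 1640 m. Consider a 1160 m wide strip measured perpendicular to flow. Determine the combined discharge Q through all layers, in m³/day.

114

Flow is parallel to layering, so each bed carries its own Darcy discharge and the transmissivities add.
Σ(K_i·b_i) = 1.53×5.34 + 0.792×1.90 + 0.00120×8.00 = 9.685 m²/day.
Hydraulic gradient i = Δh / L = 16.7 / 1640 = 0.01018.
Q = Σ(K_i·b_i) · W · i = 9.685 × 1160 × 0.01018 = 114.4 m³/day.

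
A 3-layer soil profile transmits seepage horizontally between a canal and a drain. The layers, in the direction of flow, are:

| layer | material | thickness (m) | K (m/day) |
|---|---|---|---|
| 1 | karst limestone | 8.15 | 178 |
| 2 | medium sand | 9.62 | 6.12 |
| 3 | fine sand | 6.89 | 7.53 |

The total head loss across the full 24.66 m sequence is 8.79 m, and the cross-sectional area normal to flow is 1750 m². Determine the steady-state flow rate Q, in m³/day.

6070

Flow is perpendicular to layering, so the layers act in series and the equivalent K is the thickness-weighted harmonic mean.
Total thickness L = 8.15 + 9.62 + 6.89 = 24.66 m.
Σ(b_i/K_i) = 8.15/178 + 9.62/6.12 + 6.89/7.53 = 2.533 d.
K_eq = L / Σ(b_i/K_i) = 24.66 / 2.533 = 9.737 m/day.
Q = K_eq · A · (Δh/L) = 9.737 × 1750 × (8.79/24.66) = 6074 m³/day.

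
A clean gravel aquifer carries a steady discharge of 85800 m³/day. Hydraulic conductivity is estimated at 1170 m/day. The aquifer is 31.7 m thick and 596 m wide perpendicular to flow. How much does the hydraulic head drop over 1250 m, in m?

Cross-sectional area A = 596 × 31.7 = 18893 m².
From Q = K·A·i, i = Q / (K·A) = 85800 / (1170 × 18893) = 0.003881.
Head loss Δh = i · L = 0.003881 × 1250 = 4.852 m.

4.85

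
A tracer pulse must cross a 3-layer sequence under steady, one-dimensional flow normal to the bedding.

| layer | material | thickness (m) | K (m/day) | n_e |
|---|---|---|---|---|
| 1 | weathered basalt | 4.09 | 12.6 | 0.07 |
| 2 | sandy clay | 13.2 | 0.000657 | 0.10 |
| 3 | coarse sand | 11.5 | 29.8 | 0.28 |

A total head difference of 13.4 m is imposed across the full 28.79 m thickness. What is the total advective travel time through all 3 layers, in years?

19.8

With flow normal to the layers, continuity requires the same specific discharge q through every layer.
Σ(b_i/K_i) = 4.09/12.6 + 13.2/0.000657 + 11.5/29.8 = 20092 d.
q = Δh / Σ(b_i/K_i) = 13.4 / 20092 = 0.0006669 m/day.
In each layer the seepage velocity is v_i = q/n_i, so the layer transit time is t_i = b_i·n_i / q:
  layer 1 (weathered basalt): t_1 = 4.09 × 0.07 / 0.0006669 = 429.3 d
  layer 2 (sandy clay): t_2 = 13.2 × 0.10 / 0.0006669 = 1979 d
  layer 3 (coarse sand): t_3 = 11.5 × 0.28 / 0.0006669 = 4828 d
Total t = Σ t_i = 7237 days = 19.81 years.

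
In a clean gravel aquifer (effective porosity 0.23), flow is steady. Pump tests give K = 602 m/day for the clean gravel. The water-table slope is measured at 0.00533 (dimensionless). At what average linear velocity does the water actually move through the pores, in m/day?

Hydraulic gradient i = 0.00533.
Darcy flux q = K · i = 602.0 × 0.005330 = 3.209 m/day.
Seepage velocity v = q / n_e = 3.209 / 0.23 = 13.95 m/day.

14.0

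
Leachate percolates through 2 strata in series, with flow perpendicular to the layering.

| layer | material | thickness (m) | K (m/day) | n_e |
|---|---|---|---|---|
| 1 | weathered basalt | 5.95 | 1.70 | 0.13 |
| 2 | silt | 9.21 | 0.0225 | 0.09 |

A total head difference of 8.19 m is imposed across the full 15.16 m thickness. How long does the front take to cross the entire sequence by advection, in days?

With flow normal to the layers, continuity requires the same specific discharge q through every layer.
Σ(b_i/K_i) = 5.95/1.70 + 9.21/0.0225 = 412.8 d.
q = Δh / Σ(b_i/K_i) = 8.19 / 412.8 = 0.01984 m/day.
In each layer the seepage velocity is v_i = q/n_i, so the layer transit time is t_i = b_i·n_i / q:
  layer 1 (weathered basalt): t_1 = 5.95 × 0.13 / 0.01984 = 38.99 d
  layer 2 (silt): t_2 = 9.21 × 0.09 / 0.01984 = 41.78 d
Total t = Σ t_i = 80.77 days.

80.8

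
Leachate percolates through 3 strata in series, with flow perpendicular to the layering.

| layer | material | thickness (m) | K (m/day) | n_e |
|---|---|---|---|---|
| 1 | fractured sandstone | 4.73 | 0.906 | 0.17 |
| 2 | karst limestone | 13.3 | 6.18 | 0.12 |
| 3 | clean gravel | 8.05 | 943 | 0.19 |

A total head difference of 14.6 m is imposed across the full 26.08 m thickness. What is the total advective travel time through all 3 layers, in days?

With flow normal to the layers, continuity requires the same specific discharge q through every layer.
Σ(b_i/K_i) = 4.73/0.906 + 13.3/6.18 + 8.05/943 = 7.381 d.
q = Δh / Σ(b_i/K_i) = 14.6 / 7.381 = 1.978 m/day.
In each layer the seepage velocity is v_i = q/n_i, so the layer transit time is t_i = b_i·n_i / q:
  layer 1 (fractured sandstone): t_1 = 4.73 × 0.17 / 1.978 = 0.4065 d
  layer 2 (karst limestone): t_2 = 13.3 × 0.12 / 1.978 = 0.8069 d
  layer 3 (clean gravel): t_3 = 8.05 × 0.19 / 1.978 = 0.7733 d
Total t = Σ t_i = 1.987 days.

1.99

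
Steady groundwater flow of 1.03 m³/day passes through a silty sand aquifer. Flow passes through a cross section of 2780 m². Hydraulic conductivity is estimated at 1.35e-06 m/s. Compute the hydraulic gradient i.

0.00318

Convert K: 1.35e-06 m/s × 86400 = 0.1166 m/day.
From Q = K·A·i, i = Q / (K·A) = 1.03 / (0.1166 × 2780) = 0.003176.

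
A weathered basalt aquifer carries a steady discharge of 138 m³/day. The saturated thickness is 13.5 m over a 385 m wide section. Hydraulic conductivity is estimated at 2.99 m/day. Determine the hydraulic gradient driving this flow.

Cross-sectional area A = 385 × 13.5 = 5198 m².
From Q = K·A·i, i = Q / (K·A) = 138 / (2.990 × 5198) = 0.008880.

0.00888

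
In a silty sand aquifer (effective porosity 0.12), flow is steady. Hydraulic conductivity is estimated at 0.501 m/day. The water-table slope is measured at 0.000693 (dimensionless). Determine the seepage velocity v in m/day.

Hydraulic gradient i = 0.000693.
Darcy flux q = K · i = 0.5010 × 0.0006930 = 0.0003472 m/day.
Seepage velocity v = q / n_e = 0.0003472 / 0.12 = 0.002893 m/day.

0.00289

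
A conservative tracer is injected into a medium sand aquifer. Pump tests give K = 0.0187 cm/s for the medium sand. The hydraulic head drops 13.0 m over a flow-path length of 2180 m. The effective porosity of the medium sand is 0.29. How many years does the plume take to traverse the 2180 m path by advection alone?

Convert K: 0.0187 cm/s × 864 = 16.16 m/day.
Hydraulic gradient i = Δh / L = 13.0 / 2180 = 0.005963.
Darcy flux q = K · i = 16.16 × 0.005963 = 0.09635 m/day.
Seepage velocity v = q / n_e = 0.09635 / 0.29 = 0.3322 m/day.
Travel time t = L / v = 2180 / 0.3322 = 6562 days = 17.96 years.

18.0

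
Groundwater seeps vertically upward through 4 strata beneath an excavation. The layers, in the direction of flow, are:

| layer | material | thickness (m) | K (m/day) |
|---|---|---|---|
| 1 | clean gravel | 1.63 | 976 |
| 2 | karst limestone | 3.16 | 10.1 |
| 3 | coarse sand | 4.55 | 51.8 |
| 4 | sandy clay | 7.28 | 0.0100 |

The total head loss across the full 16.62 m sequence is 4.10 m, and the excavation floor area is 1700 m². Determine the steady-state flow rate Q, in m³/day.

9.57

Flow is perpendicular to layering, so the layers act in series and the equivalent K is the thickness-weighted harmonic mean.
Total thickness L = 1.63 + 3.16 + 4.55 + 7.28 = 16.62 m.
Σ(b_i/K_i) = 1.63/976 + 3.16/10.1 + 4.55/51.8 + 7.28/0.0100 = 728.4 d.
K_eq = L / Σ(b_i/K_i) = 16.62 / 728.4 = 0.02282 m/day.
Q = K_eq · A · (Δh/L) = 0.02282 × 1700 × (4.10/16.62) = 9.569 m³/day.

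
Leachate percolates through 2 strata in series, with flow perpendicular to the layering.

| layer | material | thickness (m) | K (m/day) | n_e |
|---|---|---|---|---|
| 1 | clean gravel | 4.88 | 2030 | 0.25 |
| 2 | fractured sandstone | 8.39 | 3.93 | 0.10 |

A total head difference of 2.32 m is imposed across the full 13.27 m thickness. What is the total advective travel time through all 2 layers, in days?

With flow normal to the layers, continuity requires the same specific discharge q through every layer.
Σ(b_i/K_i) = 4.88/2030 + 8.39/3.93 = 2.137 d.
q = Δh / Σ(b_i/K_i) = 2.32 / 2.137 = 1.085 m/day.
In each layer the seepage velocity is v_i = q/n_i, so the layer transit time is t_i = b_i·n_i / q:
  layer 1 (clean gravel): t_1 = 4.88 × 0.25 / 1.085 = 1.124 d
  layer 2 (fractured sandstone): t_2 = 8.39 × 0.10 / 1.085 = 0.7729 d
Total t = Σ t_i = 1.897 days.

1.90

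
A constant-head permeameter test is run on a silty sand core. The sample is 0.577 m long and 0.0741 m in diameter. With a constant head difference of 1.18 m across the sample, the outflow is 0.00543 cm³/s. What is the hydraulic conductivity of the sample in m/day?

Cross-sectional area A = π·(d/2)² = π × (0.0741/2)² = 0.004312 m².
Convert discharge: 0.00543 cm³/s = 5.430e-09 m³/s.
Darcy's law rearranged: K = Q·L / (A·Δh) = 5.430e-09 × 0.577 / (0.004312 × 1.18) = 6.157e-07 m/s = 0.05320 m/day.

0.0532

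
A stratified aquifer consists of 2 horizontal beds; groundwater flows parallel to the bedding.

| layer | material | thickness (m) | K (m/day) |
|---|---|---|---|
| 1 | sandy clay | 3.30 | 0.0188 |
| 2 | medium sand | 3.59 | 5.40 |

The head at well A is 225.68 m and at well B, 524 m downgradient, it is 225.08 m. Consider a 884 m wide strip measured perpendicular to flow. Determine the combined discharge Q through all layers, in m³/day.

Flow is parallel to layering, so each bed carries its own Darcy discharge and the transmissivities add.
Σ(K_i·b_i) = 0.0188×3.30 + 5.40×3.59 = 19.45 m²/day.
Hydraulic gradient i = (225.68 − 225.08) / 524 = 0.6 / 524 = 0.001145.
Q = Σ(K_i·b_i) · W · i = 19.45 × 884 × 0.001145 = 19.69 m³/day.

19.7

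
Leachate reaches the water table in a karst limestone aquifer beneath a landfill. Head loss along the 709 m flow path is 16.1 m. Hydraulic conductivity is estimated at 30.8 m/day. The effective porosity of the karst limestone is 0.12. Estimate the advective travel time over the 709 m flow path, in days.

Hydraulic gradient i = Δh / L = 16.1 / 709 = 0.02271.
Darcy flux q = K · i = 30.80 × 0.02271 = 0.6994 m/day.
Seepage velocity v = q / n_e = 0.6994 / 0.12 = 5.828 m/day.
Travel time t = L / v = 709 / 5.828 = 121.6 days.

122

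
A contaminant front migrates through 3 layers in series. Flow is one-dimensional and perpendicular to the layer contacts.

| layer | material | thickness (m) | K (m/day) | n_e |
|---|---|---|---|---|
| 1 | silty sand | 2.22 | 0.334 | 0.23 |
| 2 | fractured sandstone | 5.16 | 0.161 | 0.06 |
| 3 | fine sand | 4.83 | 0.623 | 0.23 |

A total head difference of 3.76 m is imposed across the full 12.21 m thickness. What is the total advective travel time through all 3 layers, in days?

23.9

With flow normal to the layers, continuity requires the same specific discharge q through every layer.
Σ(b_i/K_i) = 2.22/0.334 + 5.16/0.161 + 4.83/0.623 = 46.45 d.
q = Δh / Σ(b_i/K_i) = 3.76 / 46.45 = 0.08095 m/day.
In each layer the seepage velocity is v_i = q/n_i, so the layer transit time is t_i = b_i·n_i / q:
  layer 1 (silty sand): t_1 = 2.22 × 0.23 / 0.08095 = 6.308 d
  layer 2 (fractured sandstone): t_2 = 5.16 × 0.06 / 0.08095 = 3.825 d
  layer 3 (fine sand): t_3 = 4.83 × 0.23 / 0.08095 = 13.72 d
Total t = Σ t_i = 23.86 days.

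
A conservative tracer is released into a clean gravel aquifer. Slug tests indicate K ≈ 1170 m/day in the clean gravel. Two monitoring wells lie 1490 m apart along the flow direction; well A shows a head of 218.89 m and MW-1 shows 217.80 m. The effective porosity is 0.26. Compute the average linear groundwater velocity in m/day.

3.29

Hydraulic gradient i = (218.89 − 217.80) / 1490 = 1.09 / 1490 = 0.0007315.
Darcy flux q = K · i = 1170 × 0.0007315 = 0.8559 m/day.
Seepage velocity v = q / n_e = 0.8559 / 0.26 = 3.292 m/day.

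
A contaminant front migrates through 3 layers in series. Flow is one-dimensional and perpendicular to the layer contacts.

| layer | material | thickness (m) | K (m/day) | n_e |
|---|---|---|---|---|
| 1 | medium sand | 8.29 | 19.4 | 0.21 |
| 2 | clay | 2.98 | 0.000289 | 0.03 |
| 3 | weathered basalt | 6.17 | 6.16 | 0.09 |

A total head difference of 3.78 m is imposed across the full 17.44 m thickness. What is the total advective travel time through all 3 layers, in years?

17.8

With flow normal to the layers, continuity requires the same specific discharge q through every layer.
Σ(b_i/K_i) = 8.29/19.4 + 2.98/0.000289 + 6.17/6.16 = 10313 d.
q = Δh / Σ(b_i/K_i) = 3.78 / 10313 = 0.0003665 m/day.
In each layer the seepage velocity is v_i = q/n_i, so the layer transit time is t_i = b_i·n_i / q:
  layer 1 (medium sand): t_1 = 8.29 × 0.21 / 0.0003665 = 4750 d
  layer 2 (clay): t_2 = 2.98 × 0.03 / 0.0003665 = 243.9 d
  layer 3 (weathered basalt): t_3 = 6.17 × 0.09 / 0.0003665 = 1515 d
Total t = Σ t_i = 6509 days = 17.82 years.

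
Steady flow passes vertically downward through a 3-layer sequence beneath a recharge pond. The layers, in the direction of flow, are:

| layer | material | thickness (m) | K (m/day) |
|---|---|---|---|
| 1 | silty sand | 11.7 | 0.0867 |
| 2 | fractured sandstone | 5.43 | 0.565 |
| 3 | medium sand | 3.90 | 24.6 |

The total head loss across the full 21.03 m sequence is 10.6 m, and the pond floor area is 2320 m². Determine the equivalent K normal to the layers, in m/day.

0.145

Flow is perpendicular to layering, so the layers act in series and the equivalent K is the thickness-weighted harmonic mean.
Total thickness L = 11.7 + 5.43 + 3.90 = 21.03 m.
Σ(b_i/K_i) = 11.7/0.0867 + 5.43/0.565 + 3.90/24.6 = 144.7 d.
K_eq = L / Σ(b_i/K_i) = 21.03 / 144.7 = 0.1453 m/day.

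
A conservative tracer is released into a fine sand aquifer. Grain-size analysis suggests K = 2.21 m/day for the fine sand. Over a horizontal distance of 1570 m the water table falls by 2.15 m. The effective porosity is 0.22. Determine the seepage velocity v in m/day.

Hydraulic gradient i = Δh / L = 2.15 / 1570 = 0.001369.
Darcy flux q = K · i = 2.210 × 0.001369 = 0.003026 m/day.
Seepage velocity v = q / n_e = 0.003026 / 0.22 = 0.01376 m/day.

0.0138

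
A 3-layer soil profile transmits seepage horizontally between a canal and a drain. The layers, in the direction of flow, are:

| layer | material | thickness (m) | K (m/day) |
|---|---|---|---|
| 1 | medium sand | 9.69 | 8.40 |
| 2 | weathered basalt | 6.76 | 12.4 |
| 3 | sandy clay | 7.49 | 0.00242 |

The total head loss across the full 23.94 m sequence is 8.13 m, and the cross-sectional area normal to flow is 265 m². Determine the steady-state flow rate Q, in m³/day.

0.696

Flow is perpendicular to layering, so the layers act in series and the equivalent K is the thickness-weighted harmonic mean.
Total thickness L = 9.69 + 6.76 + 7.49 = 23.94 m.
Σ(b_i/K_i) = 9.69/8.40 + 6.76/12.4 + 7.49/0.00242 = 3097 d.
K_eq = L / Σ(b_i/K_i) = 23.94 / 3097 = 0.007731 m/day.
Q = K_eq · A · (Δh/L) = 0.007731 × 265 × (8.13/23.94) = 0.6957 m³/day.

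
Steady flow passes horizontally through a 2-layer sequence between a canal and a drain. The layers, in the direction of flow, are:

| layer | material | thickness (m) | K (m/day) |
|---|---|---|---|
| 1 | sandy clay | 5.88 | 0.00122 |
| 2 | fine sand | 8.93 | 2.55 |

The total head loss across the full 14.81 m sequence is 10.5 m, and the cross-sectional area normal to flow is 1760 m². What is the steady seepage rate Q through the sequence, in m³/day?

3.83

Flow is perpendicular to layering, so the layers act in series and the equivalent K is the thickness-weighted harmonic mean.
Total thickness L = 5.88 + 8.93 = 14.81 m.
Σ(b_i/K_i) = 5.88/0.00122 + 8.93/2.55 = 4823 d.
K_eq = L / Σ(b_i/K_i) = 14.81 / 4823 = 0.003071 m/day.
Q = K_eq · A · (Δh/L) = 0.003071 × 1760 × (10.5/14.81) = 3.832 m³/day.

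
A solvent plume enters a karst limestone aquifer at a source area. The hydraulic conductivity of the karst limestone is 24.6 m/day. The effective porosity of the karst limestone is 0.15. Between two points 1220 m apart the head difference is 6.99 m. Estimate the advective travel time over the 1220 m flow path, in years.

Hydraulic gradient i = Δh / L = 6.99 / 1220 = 0.005730.
Darcy flux q = K · i = 24.60 × 0.005730 = 0.1409 m/day.
Seepage velocity v = q / n_e = 0.1409 / 0.15 = 0.9396 m/day.
Travel time t = L / v = 1220 / 0.9396 = 1298 days = 3.555 years.

3.55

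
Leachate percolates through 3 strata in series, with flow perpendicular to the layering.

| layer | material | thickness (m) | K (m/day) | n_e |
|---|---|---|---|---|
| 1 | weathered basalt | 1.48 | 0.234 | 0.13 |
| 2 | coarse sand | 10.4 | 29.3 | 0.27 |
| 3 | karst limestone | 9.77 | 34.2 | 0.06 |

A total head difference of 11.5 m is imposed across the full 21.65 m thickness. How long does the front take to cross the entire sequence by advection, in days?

With flow normal to the layers, continuity requires the same specific discharge q through every layer.
Σ(b_i/K_i) = 1.48/0.234 + 10.4/29.3 + 9.77/34.2 = 6.965 d.
q = Δh / Σ(b_i/K_i) = 11.5 / 6.965 = 1.651 m/day.
In each layer the seepage velocity is v_i = q/n_i, so the layer transit time is t_i = b_i·n_i / q:
  layer 1 (weathered basalt): t_1 = 1.48 × 0.13 / 1.651 = 0.1165 d
  layer 2 (coarse sand): t_2 = 10.4 × 0.27 / 1.651 = 1.701 d
  layer 3 (karst limestone): t_3 = 9.77 × 0.06 / 1.651 = 0.3551 d
Total t = Σ t_i = 2.172 days.

2.17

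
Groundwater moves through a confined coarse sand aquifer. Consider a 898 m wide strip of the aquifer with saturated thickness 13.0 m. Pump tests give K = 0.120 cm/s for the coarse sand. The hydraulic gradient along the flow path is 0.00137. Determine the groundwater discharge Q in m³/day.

Convert K: 0.120 cm/s × 864 = 103.7 m/day.
Cross-sectional area A = 898 × 13.0 = 11674 m².
Hydraulic gradient i = 0.00137.
Darcy's law: Q = K · A · i = 103.7 × 11674 × 0.001370 = 1658 m³/day.

1660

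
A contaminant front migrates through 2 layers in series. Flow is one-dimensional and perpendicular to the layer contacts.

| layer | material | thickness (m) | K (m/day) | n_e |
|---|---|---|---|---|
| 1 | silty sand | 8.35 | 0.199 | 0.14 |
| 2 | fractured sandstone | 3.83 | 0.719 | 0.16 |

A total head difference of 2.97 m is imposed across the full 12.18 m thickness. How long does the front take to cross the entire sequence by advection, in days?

With flow normal to the layers, continuity requires the same specific discharge q through every layer.
Σ(b_i/K_i) = 8.35/0.199 + 3.83/0.719 = 47.29 d.
q = Δh / Σ(b_i/K_i) = 2.97 / 47.29 = 0.06281 m/day.
In each layer the seepage velocity is v_i = q/n_i, so the layer transit time is t_i = b_i·n_i / q:
  layer 1 (silty sand): t_1 = 8.35 × 0.14 / 0.06281 = 18.61 d
  layer 2 (fractured sandstone): t_2 = 3.83 × 0.16 / 0.06281 = 9.757 d
Total t = Σ t_i = 28.37 days.

28.4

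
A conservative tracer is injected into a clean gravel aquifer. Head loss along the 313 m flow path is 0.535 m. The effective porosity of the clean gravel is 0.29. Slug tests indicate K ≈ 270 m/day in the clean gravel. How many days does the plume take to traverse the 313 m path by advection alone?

197

Hydraulic gradient i = Δh / L = 0.535 / 313 = 0.001709.
Darcy flux q = K · i = 270.0 × 0.001709 = 0.4615 m/day.
Seepage velocity v = q / n_e = 0.4615 / 0.29 = 1.591 m/day.
Travel time t = L / v = 313 / 1.591 = 196.7 days.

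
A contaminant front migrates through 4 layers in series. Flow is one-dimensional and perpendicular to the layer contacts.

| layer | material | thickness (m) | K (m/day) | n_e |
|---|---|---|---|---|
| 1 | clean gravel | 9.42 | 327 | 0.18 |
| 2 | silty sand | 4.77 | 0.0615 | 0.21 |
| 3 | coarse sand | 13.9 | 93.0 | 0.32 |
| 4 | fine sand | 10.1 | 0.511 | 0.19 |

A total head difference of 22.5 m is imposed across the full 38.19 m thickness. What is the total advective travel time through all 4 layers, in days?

With flow normal to the layers, continuity requires the same specific discharge q through every layer.
Σ(b_i/K_i) = 9.42/327 + 4.77/0.0615 + 13.9/93.0 + 10.1/0.511 = 97.50 d.
q = Δh / Σ(b_i/K_i) = 22.5 / 97.50 = 0.2308 m/day.
In each layer the seepage velocity is v_i = q/n_i, so the layer transit time is t_i = b_i·n_i / q:
  layer 1 (clean gravel): t_1 = 9.42 × 0.18 / 0.2308 = 7.348 d
  layer 2 (silty sand): t_2 = 4.77 × 0.21 / 0.2308 = 4.341 d
  layer 3 (coarse sand): t_3 = 13.9 × 0.32 / 0.2308 = 19.28 d
  layer 4 (fine sand): t_4 = 10.1 × 0.19 / 0.2308 = 8.316 d
Total t = Σ t_i = 39.28 days.

39.3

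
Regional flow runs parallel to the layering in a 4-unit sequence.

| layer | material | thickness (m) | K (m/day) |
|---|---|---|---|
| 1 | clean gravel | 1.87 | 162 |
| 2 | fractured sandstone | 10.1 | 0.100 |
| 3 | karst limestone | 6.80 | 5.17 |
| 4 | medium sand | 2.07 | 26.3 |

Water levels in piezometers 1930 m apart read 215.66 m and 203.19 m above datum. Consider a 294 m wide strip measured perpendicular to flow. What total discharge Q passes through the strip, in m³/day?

Flow is parallel to layering, so each bed carries its own Darcy discharge and the transmissivities add.
Σ(K_i·b_i) = 162×1.87 + 0.100×10.1 + 5.17×6.80 + 26.3×2.07 = 393.5 m²/day.
Hydraulic gradient i = (215.66 − 203.19) / 1930 = 12.47 / 1930 = 0.006461.
Q = Σ(K_i·b_i) · W · i = 393.5 × 294 × 0.006461 = 747.6 m³/day.

748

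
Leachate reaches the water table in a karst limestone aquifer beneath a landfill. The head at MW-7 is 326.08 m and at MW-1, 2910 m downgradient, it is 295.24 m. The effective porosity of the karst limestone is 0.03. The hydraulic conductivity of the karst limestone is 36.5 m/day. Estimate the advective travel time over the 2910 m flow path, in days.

226

Hydraulic gradient i = (326.08 − 295.24) / 2910 = 30.84 / 2910 = 0.01060.
Darcy flux q = K · i = 36.50 × 0.01060 = 0.3868 m/day.
Seepage velocity v = q / n_e = 0.3868 / 0.03 = 12.89 m/day.
Travel time t = L / v = 2910 / 12.89 = 225.7 days.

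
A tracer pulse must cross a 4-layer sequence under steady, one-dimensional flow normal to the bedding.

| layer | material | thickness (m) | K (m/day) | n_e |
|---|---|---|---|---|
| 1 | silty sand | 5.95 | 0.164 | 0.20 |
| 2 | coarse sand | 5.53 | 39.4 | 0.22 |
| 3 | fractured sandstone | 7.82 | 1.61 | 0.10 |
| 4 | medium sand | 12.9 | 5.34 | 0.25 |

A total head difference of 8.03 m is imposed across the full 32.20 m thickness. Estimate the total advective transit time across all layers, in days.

34.9

With flow normal to the layers, continuity requires the same specific discharge q through every layer.
Σ(b_i/K_i) = 5.95/0.164 + 5.53/39.4 + 7.82/1.61 + 12.9/5.34 = 43.69 d.
q = Δh / Σ(b_i/K_i) = 8.03 / 43.69 = 0.1838 m/day.
In each layer the seepage velocity is v_i = q/n_i, so the layer transit time is t_i = b_i·n_i / q:
  layer 1 (silty sand): t_1 = 5.95 × 0.20 / 0.1838 = 6.475 d
  layer 2 (coarse sand): t_2 = 5.53 × 0.22 / 0.1838 = 6.620 d
  layer 3 (fractured sandstone): t_3 = 7.82 × 0.10 / 0.1838 = 4.255 d
  layer 4 (medium sand): t_4 = 12.9 × 0.25 / 0.1838 = 17.55 d
Total t = Σ t_i = 34.90 days.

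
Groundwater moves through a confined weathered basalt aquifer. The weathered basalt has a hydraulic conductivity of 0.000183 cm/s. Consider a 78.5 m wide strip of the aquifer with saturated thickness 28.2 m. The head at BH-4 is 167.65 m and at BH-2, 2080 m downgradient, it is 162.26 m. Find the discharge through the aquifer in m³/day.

Convert K: 0.000183 cm/s × 864 = 0.1581 m/day.
Cross-sectional area A = 78.5 × 28.2 = 2214 m².
Hydraulic gradient i = (167.65 − 162.26) / 2080 = 5.39 / 2080 = 0.002591.
Darcy's law: Q = K · A · i = 0.1581 × 2214 × 0.002591 = 0.9070 m³/day.

0.907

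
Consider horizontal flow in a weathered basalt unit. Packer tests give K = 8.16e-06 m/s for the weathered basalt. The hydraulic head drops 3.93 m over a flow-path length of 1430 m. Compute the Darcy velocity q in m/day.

0.00194

Convert K: 8.16e-06 m/s × 86400 = 0.7050 m/day.
Hydraulic gradient i = Δh / L = 3.93 / 1430 = 0.002748.
Specific discharge q = K · i = 0.7050 × 0.002748 = 0.001938 m/day.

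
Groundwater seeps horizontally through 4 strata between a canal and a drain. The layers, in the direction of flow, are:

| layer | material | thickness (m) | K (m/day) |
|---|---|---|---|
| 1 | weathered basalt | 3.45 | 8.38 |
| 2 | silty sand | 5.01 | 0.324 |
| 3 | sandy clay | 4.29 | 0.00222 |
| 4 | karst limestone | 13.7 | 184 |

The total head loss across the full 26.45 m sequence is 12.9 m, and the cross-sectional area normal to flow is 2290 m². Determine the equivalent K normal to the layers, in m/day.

0.0136

Flow is perpendicular to layering, so the layers act in series and the equivalent K is the thickness-weighted harmonic mean.
Total thickness L = 3.45 + 5.01 + 4.29 + 13.7 = 26.45 m.
Σ(b_i/K_i) = 3.45/8.38 + 5.01/0.324 + 4.29/0.00222 + 13.7/184 = 1948 d.
K_eq = L / Σ(b_i/K_i) = 26.45 / 1948 = 0.01358 m/day.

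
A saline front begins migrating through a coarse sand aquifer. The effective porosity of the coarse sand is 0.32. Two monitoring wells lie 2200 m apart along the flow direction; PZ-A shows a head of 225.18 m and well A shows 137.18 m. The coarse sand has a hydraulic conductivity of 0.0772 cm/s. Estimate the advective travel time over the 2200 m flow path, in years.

0.722

Convert K: 0.0772 cm/s × 864 = 66.70 m/day.
Hydraulic gradient i = (225.18 − 137.18) / 2200 = 88 / 2200 = 0.04000.
Darcy flux q = K · i = 66.70 × 0.04000 = 2.668 m/day.
Seepage velocity v = q / n_e = 2.668 / 0.32 = 8.338 m/day.
Travel time t = L / v = 2200 / 8.338 = 263.9 days = 0.7224 years.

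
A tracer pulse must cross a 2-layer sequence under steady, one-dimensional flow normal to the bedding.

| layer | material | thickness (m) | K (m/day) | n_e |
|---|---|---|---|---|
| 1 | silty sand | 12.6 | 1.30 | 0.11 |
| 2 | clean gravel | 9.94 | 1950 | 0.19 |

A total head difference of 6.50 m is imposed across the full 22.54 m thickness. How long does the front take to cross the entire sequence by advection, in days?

With flow normal to the layers, continuity requires the same specific discharge q through every layer.
Σ(b_i/K_i) = 12.6/1.30 + 9.94/1950 = 9.697 d.
q = Δh / Σ(b_i/K_i) = 6.50 / 9.697 = 0.6703 m/day.
In each layer the seepage velocity is v_i = q/n_i, so the layer transit time is t_i = b_i·n_i / q:
  layer 1 (silty sand): t_1 = 12.6 × 0.11 / 0.6703 = 2.068 d
  layer 2 (clean gravel): t_2 = 9.94 × 0.19 / 0.6703 = 2.818 d
Total t = Σ t_i = 4.885 days.

4.89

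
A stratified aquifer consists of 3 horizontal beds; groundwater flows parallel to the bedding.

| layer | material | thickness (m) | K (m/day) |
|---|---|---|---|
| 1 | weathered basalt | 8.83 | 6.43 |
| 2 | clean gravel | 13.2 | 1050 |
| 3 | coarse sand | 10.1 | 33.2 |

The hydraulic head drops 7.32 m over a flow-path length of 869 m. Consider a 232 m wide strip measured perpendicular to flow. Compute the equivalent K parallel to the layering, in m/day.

444

Flow is parallel to layering, so each bed carries its own Darcy discharge and the transmissivities add.
Σ(K_i·b_i) = 6.43×8.83 + 1050×13.2 + 33.2×10.1 = 14252 m²/day.
Total thickness b = 32.13 m, so K_eq = Σ(K_i·b_i)/b = 443.6 m/day.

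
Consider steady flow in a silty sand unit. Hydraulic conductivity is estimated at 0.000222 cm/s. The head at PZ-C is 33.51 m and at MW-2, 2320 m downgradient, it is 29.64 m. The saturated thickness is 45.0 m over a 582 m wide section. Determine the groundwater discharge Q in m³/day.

Convert K: 0.000222 cm/s × 864 = 0.1918 m/day.
Cross-sectional area A = 582 × 45.0 = 26190 m².
Hydraulic gradient i = (33.51 − 29.64) / 2320 = 3.87 / 2320 = 0.001668.
Darcy's law: Q = K · A · i = 0.1918 × 26190 × 0.001668 = 8.380 m³/day.

8.38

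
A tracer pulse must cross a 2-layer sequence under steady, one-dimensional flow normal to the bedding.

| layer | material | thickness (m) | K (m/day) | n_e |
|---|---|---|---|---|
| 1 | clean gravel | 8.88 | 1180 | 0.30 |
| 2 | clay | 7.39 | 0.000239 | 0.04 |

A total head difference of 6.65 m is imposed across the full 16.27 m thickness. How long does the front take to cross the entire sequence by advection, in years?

37.7

With flow normal to the layers, continuity requires the same specific discharge q through every layer.
Σ(b_i/K_i) = 8.88/1180 + 7.39/0.000239 = 30921 d.
q = Δh / Σ(b_i/K_i) = 6.65 / 30921 = 0.0002151 m/day.
In each layer the seepage velocity is v_i = q/n_i, so the layer transit time is t_i = b_i·n_i / q:
  layer 1 (clean gravel): t_1 = 8.88 × 0.30 / 0.0002151 = 12387 d
  layer 2 (clay): t_2 = 7.39 × 0.04 / 0.0002151 = 1374 d
Total t = Σ t_i = 13761 days = 37.68 years.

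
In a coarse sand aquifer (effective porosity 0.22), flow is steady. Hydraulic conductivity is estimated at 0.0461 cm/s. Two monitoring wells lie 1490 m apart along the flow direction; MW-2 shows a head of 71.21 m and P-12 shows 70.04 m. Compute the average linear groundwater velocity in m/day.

Convert K: 0.0461 cm/s × 864 = 39.83 m/day.
Hydraulic gradient i = (71.21 − 70.04) / 1490 = 1.17 / 1490 = 0.0007852.
Darcy flux q = K · i = 39.83 × 0.0007852 = 0.03128 m/day.
Seepage velocity v = q / n_e = 0.03128 / 0.22 = 0.1422 m/day.

0.142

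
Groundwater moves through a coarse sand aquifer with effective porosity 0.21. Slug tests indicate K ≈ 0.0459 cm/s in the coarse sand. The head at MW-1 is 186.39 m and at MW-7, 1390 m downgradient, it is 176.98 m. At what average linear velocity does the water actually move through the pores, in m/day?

Convert K: 0.0459 cm/s × 864 = 39.66 m/day.
Hydraulic gradient i = (186.39 − 176.98) / 1390 = 9.41 / 1390 = 0.006770.
Darcy flux q = K · i = 39.66 × 0.006770 = 0.2685 m/day.
Seepage velocity v = q / n_e = 0.2685 / 0.21 = 1.278 m/day.

1.28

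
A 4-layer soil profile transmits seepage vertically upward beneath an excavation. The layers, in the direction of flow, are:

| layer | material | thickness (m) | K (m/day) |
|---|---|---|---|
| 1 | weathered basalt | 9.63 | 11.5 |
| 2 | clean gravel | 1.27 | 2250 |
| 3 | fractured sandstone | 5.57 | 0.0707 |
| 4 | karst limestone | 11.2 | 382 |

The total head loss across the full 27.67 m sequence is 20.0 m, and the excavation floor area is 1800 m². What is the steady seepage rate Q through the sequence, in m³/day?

452

Flow is perpendicular to layering, so the layers act in series and the equivalent K is the thickness-weighted harmonic mean.
Total thickness L = 9.63 + 1.27 + 5.57 + 11.2 = 27.67 m.
Σ(b_i/K_i) = 9.63/11.5 + 1.27/2250 + 5.57/0.0707 + 11.2/382 = 79.65 d.
K_eq = L / Σ(b_i/K_i) = 27.67 / 79.65 = 0.3474 m/day.
Q = K_eq · A · (Δh/L) = 0.3474 × 1800 × (20.0/27.67) = 452.0 m³/day.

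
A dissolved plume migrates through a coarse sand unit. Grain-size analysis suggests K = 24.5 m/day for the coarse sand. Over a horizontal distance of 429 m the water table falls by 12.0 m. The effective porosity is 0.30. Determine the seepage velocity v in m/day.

2.28

Hydraulic gradient i = Δh / L = 12.0 / 429 = 0.02797.
Darcy flux q = K · i = 24.50 × 0.02797 = 0.6853 m/day.
Seepage velocity v = q / n_e = 0.6853 / 0.30 = 2.284 m/day.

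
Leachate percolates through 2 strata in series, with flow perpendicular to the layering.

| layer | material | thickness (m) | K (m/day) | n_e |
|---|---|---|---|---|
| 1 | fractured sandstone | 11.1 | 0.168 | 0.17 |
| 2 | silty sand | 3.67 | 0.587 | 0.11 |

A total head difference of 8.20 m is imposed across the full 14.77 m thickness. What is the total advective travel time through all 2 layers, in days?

With flow normal to the layers, continuity requires the same specific discharge q through every layer.
Σ(b_i/K_i) = 11.1/0.168 + 3.67/0.587 = 72.32 d.
q = Δh / Σ(b_i/K_i) = 8.20 / 72.32 = 0.1134 m/day.
In each layer the seepage velocity is v_i = q/n_i, so the layer transit time is t_i = b_i·n_i / q:
  layer 1 (fractured sandstone): t_1 = 11.1 × 0.17 / 0.1134 = 16.64 d
  layer 2 (silty sand): t_2 = 3.67 × 0.11 / 0.1134 = 3.561 d
Total t = Σ t_i = 20.20 days.

20.2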